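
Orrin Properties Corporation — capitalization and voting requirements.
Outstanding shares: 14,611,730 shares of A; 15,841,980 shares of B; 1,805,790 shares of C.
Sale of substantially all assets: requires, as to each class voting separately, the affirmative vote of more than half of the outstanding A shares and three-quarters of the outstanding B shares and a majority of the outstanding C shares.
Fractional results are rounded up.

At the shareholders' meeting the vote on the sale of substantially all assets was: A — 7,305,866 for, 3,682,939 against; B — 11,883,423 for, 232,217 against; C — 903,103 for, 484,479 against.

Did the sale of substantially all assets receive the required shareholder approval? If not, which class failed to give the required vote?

A: a majority of 14611730 is 7305866; 7,305,866 required, 7,305,866 in favor — approved.
B: 3/4 of 15841980 = 11881485; 11,881,485 required, 11,883,423 in favor — approved.
C: a majority of 1805790 is 902896; 902,896 required, 903,103 in favor — approved.

Approved — every class gave the required vote.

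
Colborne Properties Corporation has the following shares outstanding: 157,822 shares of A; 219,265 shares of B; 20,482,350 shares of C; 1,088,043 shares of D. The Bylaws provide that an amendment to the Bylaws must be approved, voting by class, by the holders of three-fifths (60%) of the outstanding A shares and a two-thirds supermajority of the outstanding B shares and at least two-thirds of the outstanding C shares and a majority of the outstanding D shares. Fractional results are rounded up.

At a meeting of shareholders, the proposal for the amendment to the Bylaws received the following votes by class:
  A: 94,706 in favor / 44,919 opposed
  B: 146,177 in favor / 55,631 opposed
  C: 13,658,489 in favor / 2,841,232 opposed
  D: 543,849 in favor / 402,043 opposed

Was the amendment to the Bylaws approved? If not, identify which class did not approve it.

Not approved — the D shares did not give the required vote.

A: 3/5 of 157822 = 94693.20, rounded up to 94694; 94,694 required, 94,706 in favor — approved.
B: 2/3 of 219265 = 146176.67, rounded up to 146177; 146,177 required, 146,177 in favor — approved.
C: 2/3 of 20482350 = 13654900; 13,654,900 required, 13,658,489 in favor — approved.
D: a majority of 1088043 is 544022; 544,022 required, 543,849 in favor — not approved.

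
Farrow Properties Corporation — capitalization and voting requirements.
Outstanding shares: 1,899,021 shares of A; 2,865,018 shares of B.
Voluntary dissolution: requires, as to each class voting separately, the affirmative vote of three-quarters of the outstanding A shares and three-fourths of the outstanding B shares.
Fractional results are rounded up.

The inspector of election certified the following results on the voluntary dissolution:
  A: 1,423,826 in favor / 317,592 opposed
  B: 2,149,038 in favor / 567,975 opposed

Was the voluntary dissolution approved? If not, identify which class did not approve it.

A: 3/4 of 1899021 = 1424265.75, rounded up to 1424266; 1,424,266 required, 1,423,826 in favor — not approved.
B: 3/4 of 2865018 = 2148763.50, rounded up to 2148764; 2,148,764 required, 2,149,038 in favor — approved.

Not approved — the A shares did not give the required vote.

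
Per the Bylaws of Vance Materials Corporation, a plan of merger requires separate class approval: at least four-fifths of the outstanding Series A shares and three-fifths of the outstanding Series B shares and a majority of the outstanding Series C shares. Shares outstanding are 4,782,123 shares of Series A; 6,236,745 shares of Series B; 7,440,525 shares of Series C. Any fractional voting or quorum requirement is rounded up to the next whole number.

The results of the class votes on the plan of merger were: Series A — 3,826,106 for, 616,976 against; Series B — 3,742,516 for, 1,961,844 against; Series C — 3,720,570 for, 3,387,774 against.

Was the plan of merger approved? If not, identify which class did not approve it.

Series A: 4/5 of 4782123 = 3825698.40, rounded up to 3825699; 3,825,699 required, 3,826,106 in favor — approved.
Series B: 3/5 of 6236745 = 3742047; 3,742,047 required, 3,742,516 in favor — approved.
Series C: a majority of 7440525 is 3720263; 3,720,263 required, 3,720,570 in favor — approved.

Approved — every class gave the required vote.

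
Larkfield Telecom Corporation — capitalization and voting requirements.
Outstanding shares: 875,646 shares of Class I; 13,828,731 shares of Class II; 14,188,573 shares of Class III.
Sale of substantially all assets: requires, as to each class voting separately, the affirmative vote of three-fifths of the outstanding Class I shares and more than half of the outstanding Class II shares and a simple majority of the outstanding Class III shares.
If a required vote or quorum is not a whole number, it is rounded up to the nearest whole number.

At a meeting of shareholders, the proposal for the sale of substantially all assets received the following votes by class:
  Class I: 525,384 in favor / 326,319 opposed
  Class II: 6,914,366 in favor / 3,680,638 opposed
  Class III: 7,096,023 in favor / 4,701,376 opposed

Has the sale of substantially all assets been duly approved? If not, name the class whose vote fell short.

Class I: 3/5 of 875646 = 525387.60, rounded up to 525388; 525,388 required, 525,384 in favor — not approved.
Class II: a majority of 13828731 is 6914366; 6,914,366 required, 6,914,366 in favor — approved.
Class III: a majority of 14188573 is 7094287; 7,094,287 required, 7,096,023 in favor — approved.

Not approved — the Class I shares did not give the required vote.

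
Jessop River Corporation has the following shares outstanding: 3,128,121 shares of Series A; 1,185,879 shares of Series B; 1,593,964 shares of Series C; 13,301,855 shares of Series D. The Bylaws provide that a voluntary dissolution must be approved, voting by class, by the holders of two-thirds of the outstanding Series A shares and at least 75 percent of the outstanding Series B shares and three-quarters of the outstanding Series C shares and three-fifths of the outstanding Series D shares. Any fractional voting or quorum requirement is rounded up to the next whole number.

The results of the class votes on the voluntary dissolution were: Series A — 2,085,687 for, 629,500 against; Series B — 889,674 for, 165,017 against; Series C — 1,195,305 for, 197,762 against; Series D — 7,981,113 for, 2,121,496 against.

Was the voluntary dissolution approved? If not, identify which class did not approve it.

Series A: 2/3 of 3128121 = 2085414; 2,085,414 required, 2,085,687 in favor — approved.
Series B: 3/4 of 1185879 = 889409.25, rounded up to 889410; 889,410 required, 889,674 in favor — approved.
Series C: 3/4 of 1593964 = 1195473; 1,195,473 required, 1,195,305 in favor — not approved.
Series D: 3/5 of 13301855 = 7981113; 7,981,113 required, 7,981,113 in favor — approved.

Not approved — the Series C shares did not give the required vote.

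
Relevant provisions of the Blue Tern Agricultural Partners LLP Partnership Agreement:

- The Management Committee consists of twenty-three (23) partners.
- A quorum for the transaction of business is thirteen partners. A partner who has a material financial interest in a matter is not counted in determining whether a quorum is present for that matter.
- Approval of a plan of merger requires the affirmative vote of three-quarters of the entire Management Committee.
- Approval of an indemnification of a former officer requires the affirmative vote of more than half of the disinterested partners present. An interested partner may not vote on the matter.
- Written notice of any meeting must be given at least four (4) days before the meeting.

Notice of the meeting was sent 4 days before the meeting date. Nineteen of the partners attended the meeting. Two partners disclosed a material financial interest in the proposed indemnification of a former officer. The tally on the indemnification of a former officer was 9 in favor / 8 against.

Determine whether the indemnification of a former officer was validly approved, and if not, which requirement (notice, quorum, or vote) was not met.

Notice: 4 days given; 4 required (4 ≥ 4). Satisfied.
Quorum: 19 present, but the 2 interested partners do not count, leaving 17. Quorum is 13. Satisfied.
Vote: the indemnification of a former officer requires a majority of the disinterested partners present (19 − 2 = 17). A majority of 17 is 9, so 9 affirmative votes are needed; 9 voted in favor. Satisfied.

Valid — all requirements satisfied.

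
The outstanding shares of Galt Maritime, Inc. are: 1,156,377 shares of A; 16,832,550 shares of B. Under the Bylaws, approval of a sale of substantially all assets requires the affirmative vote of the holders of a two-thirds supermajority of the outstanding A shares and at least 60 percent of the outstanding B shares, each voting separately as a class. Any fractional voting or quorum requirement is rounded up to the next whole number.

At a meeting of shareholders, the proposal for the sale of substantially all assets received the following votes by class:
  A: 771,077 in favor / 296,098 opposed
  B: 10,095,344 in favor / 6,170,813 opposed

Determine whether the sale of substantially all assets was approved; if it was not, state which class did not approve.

A: 2/3 of 1156377 = 770918; 770,918 required, 771,077 in favor — approved.
B: 3/5 of 16832550 = 10099530; 10,099,530 required, 10,095,344 in favor — not approved.

Not approved — the B shares did not give the required vote.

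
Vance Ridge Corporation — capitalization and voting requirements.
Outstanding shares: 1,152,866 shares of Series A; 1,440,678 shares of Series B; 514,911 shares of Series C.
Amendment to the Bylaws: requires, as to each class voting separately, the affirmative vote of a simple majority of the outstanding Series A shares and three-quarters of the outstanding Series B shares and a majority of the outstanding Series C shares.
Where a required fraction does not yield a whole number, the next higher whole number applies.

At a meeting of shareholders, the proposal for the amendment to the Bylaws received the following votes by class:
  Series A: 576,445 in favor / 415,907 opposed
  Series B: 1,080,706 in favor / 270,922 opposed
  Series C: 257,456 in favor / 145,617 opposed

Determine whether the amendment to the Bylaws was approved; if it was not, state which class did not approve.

Approved — every class gave the required vote.

Series A: a majority of 1152866 is 576434; 576,434 required, 576,445 in favor — approved.
Series B: 3/4 of 1440678 = 1080508.50, rounded up to 1080509; 1,080,509 required, 1,080,706 in favor — approved.
Series C: a majority of 514911 is 257456; 257,456 required, 257,456 in favor — approved.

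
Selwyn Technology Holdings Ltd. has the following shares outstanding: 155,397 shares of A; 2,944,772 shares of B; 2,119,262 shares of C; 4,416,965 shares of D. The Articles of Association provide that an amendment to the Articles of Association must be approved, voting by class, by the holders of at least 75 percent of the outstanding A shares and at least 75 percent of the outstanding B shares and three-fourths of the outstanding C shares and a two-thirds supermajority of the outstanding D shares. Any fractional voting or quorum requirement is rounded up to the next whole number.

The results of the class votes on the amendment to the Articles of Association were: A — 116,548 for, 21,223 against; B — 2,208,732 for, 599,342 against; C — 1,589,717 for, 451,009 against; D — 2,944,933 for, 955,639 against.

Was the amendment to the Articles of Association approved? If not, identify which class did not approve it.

Approved — every class gave the required vote.

A: 3/4 of 155397 = 116547.75, rounded up to 116548; 116,548 required, 116,548 in favor — approved.
B: 3/4 of 2944772 = 2208579; 2,208,579 required, 2,208,732 in favor — approved.
C: 3/4 of 2119262 = 1589446.50, rounded up to 1589447; 1,589,447 required, 1,589,717 in favor — approved.
D: 2/3 of 4416965 = 2944643.33, rounded up to 2944644; 2,944,644 required, 2,944,933 in favor — approved.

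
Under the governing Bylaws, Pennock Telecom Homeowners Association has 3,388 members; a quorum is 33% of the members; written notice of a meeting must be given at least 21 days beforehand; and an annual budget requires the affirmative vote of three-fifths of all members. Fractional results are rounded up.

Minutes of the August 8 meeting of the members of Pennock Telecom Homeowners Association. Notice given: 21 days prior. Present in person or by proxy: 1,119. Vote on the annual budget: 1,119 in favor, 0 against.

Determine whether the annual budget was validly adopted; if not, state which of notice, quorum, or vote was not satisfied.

Notice: 21 days given; 21 required. Satisfied.
Quorum: 33% of 3,388 = 1,118.04, rounded up to 1,119; 1,119 present. Satisfied.
Vote: requires three-fifths of all members (3,388); 3/5 of 3388 = 2032.80, rounded up to 2033, so 2,033 needed; 1,119 in favor. Not satisfied.

Invalid — vote requirement not satisfied.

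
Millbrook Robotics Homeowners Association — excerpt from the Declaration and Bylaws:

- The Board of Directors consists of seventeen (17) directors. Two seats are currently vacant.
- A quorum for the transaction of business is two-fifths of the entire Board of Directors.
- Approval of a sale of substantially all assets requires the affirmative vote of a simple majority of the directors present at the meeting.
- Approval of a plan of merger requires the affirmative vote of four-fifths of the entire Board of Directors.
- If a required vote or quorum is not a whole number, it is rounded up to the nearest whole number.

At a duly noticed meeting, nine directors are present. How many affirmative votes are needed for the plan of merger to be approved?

The plan of merger requires four-fifths of the entire Board of Directors (17).
4/5 of 17 = 13.60, rounded up to 14.
(Only 9 can vote, so the plan of merger cannot pass at this meeting, but the required vote is still 14.)

14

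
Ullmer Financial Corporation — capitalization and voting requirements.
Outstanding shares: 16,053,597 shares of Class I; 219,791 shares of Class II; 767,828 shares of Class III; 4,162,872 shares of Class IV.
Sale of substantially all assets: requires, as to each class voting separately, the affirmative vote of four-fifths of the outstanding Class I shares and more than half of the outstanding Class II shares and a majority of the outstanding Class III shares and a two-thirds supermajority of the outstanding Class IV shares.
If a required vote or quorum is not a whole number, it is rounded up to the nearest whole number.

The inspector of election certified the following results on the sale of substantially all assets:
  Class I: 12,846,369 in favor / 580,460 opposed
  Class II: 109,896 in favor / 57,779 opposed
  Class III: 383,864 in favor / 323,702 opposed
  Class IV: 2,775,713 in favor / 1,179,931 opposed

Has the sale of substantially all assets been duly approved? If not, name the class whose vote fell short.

Not approved — the Class III shares did not give the required vote.

Class I: 4/5 of 16053597 = 12842877.60, rounded up to 12842878; 12,842,878 required, 12,846,369 in favor — approved.
Class II: a majority of 219791 is 109896; 109,896 required, 109,896 in favor — approved.
Class III: a majority of 767828 is 383915; 383,915 required, 383,864 in favor — not approved.
Class IV: 2/3 of 4162872 = 2775248; 2,775,248 required, 2,775,713 in favor — approved.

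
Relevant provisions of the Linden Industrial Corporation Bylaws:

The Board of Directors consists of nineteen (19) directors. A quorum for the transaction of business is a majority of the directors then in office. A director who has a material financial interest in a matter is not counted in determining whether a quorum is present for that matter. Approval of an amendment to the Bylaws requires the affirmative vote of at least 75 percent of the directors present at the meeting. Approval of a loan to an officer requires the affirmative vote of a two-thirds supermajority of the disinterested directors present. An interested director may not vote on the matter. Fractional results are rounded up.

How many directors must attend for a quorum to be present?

A majority of 19 is 10.

10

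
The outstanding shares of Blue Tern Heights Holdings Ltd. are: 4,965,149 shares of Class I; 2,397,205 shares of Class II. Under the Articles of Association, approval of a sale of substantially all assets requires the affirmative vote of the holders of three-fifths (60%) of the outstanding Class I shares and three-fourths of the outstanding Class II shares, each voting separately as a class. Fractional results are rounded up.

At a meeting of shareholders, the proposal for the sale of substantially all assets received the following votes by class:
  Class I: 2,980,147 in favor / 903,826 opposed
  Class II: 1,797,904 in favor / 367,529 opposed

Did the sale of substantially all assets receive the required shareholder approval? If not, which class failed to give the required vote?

Class I: 3/5 of 4965149 = 2979089.40, rounded up to 2979090; 2,979,090 required, 2,980,147 in favor — approved.
Class II: 3/4 of 2397205 = 1797903.75, rounded up to 1797904; 1,797,904 required, 1,797,904 in favor — approved.

Approved — every class gave the required vote.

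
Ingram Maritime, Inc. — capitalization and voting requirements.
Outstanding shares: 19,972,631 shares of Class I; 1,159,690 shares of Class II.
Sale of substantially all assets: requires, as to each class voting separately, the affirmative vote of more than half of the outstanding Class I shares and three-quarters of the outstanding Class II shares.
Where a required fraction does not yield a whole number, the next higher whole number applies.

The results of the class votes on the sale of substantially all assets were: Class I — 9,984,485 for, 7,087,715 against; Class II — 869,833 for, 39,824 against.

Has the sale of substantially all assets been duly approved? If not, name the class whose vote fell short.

Not approved — the Class I shares did not give the required vote.

Class I: a majority of 19972631 is 9986316; 9,986,316 required, 9,984,485 in favor — not approved.
Class II: 3/4 of 1159690 = 869767.50, rounded up to 869768; 869,768 required, 869,833 in favor — approved.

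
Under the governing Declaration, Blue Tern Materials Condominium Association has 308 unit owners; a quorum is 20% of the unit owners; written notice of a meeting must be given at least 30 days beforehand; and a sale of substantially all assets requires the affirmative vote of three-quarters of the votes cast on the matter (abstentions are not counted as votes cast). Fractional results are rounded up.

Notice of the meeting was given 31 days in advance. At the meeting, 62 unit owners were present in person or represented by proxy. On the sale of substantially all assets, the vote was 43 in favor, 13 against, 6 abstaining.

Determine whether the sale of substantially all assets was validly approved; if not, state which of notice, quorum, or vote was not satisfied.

Notice: 31 days given; 30 required. Satisfied.
Quorum: 20% of 308 = 61.60, rounded up to 62; 62 present. Satisfied.
Vote: requires three-fourths of the votes cast (62 − 6 abstaining = 56); 3/4 of 56 = 42, so 42 needed; 43 in favor. Satisfied.

Valid — all requirements satisfied.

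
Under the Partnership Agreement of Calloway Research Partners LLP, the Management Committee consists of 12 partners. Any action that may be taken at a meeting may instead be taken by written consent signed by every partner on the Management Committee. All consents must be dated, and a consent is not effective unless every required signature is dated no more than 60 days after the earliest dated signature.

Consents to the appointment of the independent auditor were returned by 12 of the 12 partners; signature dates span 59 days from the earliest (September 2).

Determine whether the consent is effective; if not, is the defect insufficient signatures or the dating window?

Signatures required: all of 12 — unanimous means all 12, so 12 needed; 12 signed. Sufficient.
Dating window: the latest signature is 59 days after the earliest; the limit is 60 days. Within the window.

Effective — both the signature and dating-window requirements are satisfied.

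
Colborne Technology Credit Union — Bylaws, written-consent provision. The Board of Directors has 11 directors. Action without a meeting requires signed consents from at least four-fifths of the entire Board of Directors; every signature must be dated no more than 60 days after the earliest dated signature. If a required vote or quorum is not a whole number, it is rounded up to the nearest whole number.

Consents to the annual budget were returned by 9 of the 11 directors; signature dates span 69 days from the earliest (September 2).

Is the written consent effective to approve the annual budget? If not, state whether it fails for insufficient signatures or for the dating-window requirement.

Signatures required: at least four-fifths of 11 — 4/5 of 11 = 8.80, rounded up to 9, so 9 needed; 9 signed. Sufficient.
Dating window: the latest signature is 69 days after the earliest; the limit is 60 days. Outside the window.

Not effective — dating-window requirement not satisfied.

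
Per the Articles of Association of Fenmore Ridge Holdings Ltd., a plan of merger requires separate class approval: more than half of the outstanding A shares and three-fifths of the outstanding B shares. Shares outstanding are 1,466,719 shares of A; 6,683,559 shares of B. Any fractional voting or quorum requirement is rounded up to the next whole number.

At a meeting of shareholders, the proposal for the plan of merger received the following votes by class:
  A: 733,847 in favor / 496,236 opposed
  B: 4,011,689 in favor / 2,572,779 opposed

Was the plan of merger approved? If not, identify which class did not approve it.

A: a majority of 1466719 is 733360; 733,360 required, 733,847 in favor — approved.
B: 3/5 of 6683559 = 4010135.40, rounded up to 4010136; 4,010,136 required, 4,011,689 in favor — approved.

Approved — every class gave the required vote.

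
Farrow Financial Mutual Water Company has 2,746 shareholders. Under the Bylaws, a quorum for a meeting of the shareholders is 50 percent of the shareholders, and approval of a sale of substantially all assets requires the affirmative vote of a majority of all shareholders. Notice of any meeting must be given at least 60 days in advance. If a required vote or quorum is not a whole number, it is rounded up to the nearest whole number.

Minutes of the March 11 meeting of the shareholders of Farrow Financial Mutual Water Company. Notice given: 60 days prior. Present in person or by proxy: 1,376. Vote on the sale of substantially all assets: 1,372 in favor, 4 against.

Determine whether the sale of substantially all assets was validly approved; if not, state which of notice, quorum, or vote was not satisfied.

Invalid — vote requirement not satisfied.

Notice: 60 days given; 60 required. Satisfied.
Quorum: 50% of 2,746 = 1,373; 1,376 present. Satisfied.
Vote: requires a majority of all shareholders (2,746); a majority of 2746 is 1374, so 1,374 needed; 1,372 in favor. Not satisfied.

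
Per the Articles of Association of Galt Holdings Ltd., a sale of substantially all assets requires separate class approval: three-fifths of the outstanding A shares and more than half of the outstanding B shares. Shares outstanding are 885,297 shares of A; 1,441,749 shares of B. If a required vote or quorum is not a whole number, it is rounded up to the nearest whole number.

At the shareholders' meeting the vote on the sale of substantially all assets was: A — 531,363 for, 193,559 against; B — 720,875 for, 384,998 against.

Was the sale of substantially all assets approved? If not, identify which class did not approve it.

A: 3/5 of 885297 = 531178.20, rounded up to 531179; 531,179 required, 531,363 in favor — approved.
B: a majority of 1441749 is 720875; 720,875 required, 720,875 in favor — approved.

Approved — every class gave the required vote.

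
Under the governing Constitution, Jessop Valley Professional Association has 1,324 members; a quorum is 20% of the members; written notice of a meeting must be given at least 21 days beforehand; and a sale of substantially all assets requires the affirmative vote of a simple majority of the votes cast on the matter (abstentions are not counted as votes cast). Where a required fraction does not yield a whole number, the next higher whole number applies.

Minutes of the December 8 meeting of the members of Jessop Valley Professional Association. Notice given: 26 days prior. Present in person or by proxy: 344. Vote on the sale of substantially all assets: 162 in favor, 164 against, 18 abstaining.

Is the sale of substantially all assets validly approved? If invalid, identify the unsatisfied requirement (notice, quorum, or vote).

Invalid — vote requirement not satisfied.

Notice: 26 days given; 21 required. Satisfied.
Quorum: 20% of 1,324 = 264.80, rounded up to 265; 344 present. Satisfied.
Vote: requires a majority of the votes cast (344 − 18 abstaining = 326); a majority of 326 is 164, so 164 needed; 162 in favor. Not satisfied.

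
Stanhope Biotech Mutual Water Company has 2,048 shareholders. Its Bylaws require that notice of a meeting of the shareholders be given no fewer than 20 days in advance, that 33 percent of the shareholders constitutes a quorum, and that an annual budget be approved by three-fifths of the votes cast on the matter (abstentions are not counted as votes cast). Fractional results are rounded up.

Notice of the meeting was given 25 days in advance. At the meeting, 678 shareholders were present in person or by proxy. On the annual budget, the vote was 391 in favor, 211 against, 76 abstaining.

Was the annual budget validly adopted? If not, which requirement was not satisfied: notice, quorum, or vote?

Valid — all requirements satisfied.

Notice: 25 days given; 20 required. Satisfied.
Quorum: 33% of 2,048 = 675.84, rounded up to 676; 678 present. Satisfied.
Vote: requires three-fifths of the votes cast (678 − 76 abstaining = 602); 3/5 of 602 = 361.20, rounded up to 362, so 362 needed; 391 in favor. Satisfied.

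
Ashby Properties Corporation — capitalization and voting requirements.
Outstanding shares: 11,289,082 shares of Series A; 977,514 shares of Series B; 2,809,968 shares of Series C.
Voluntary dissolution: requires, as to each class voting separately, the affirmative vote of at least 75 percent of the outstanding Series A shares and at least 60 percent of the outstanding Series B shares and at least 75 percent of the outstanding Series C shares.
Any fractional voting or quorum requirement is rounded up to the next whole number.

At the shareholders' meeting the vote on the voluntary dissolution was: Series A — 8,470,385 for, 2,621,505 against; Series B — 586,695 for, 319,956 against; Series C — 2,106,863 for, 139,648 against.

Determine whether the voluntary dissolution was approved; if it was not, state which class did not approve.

Series A: 3/4 of 11289082 = 8466811.50, rounded up to 8466812; 8,466,812 required, 8,470,385 in favor — approved.
Series B: 3/5 of 977514 = 586508.40, rounded up to 586509; 586,509 required, 586,695 in favor — approved.
Series C: 3/4 of 2809968 = 2107476; 2,107,476 required, 2,106,863 in favor — not approved.

Not approved — the Series C shares did not give the required vote.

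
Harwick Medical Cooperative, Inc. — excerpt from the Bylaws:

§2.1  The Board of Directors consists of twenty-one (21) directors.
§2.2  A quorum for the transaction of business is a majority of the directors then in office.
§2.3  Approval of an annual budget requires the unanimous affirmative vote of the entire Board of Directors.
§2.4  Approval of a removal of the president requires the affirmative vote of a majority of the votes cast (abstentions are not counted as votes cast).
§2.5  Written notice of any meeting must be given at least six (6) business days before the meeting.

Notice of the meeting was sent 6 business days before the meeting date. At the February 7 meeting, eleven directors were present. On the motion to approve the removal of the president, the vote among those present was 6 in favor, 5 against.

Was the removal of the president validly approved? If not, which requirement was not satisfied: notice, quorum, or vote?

Valid — all requirements satisfied.

Notice: 6 business days given; 6 required (6 ≥ 6). Satisfied.
Quorum: 11 present; quorum is 11. Satisfied.
Vote: the removal of the president requires a majority of the votes cast (11). A majority of 11 is 6, so 6 affirmative votes are needed; 6 voted in favor. Satisfied.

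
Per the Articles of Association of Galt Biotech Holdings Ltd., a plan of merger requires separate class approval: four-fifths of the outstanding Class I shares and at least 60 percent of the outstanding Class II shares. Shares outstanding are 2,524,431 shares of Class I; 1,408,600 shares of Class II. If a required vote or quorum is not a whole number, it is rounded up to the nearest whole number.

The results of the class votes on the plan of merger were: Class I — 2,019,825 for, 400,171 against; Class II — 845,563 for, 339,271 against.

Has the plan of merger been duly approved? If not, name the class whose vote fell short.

Approved — every class gave the required vote.

Class I: 4/5 of 2524431 = 2019544.80, rounded up to 2019545; 2,019,545 required, 2,019,825 in favor — approved.
Class II: 3/5 of 1408600 = 845160; 845,160 required, 845,563 in favor — approved.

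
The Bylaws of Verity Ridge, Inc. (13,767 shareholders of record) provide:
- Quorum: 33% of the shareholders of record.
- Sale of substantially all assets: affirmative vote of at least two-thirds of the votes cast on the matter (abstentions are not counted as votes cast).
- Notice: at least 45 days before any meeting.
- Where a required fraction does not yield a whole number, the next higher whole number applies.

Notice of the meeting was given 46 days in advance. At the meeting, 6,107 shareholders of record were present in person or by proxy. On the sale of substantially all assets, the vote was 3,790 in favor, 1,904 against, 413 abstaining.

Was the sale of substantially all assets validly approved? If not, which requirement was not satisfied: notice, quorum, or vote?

Notice: 46 days given; 45 required. Satisfied.
Quorum: 33% of 13,767 = 4,543.11, rounded up to 4,544; 6,107 present. Satisfied.
Vote: requires two-thirds of the votes cast (6,107 − 413 abstaining = 5,694); 2/3 of 5694 = 3796, so 3,796 needed; 3,790 in favor. Not satisfied.

Invalid — vote requirement not satisfied.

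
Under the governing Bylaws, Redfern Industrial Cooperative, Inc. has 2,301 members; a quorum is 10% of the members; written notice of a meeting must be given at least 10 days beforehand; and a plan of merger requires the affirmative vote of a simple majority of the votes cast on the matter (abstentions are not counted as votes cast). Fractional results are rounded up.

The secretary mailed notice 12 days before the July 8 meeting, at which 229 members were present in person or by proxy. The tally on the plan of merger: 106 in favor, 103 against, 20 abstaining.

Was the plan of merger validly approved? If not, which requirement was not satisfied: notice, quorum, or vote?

Invalid — quorum requirement not satisfied.

Notice: 12 days given; 10 required. Satisfied.
Quorum: 10% of 2,301 = 230.10, rounded up to 231; 229 present. Not satisfied.
Vote: requires a majority of the votes cast (229 − 20 abstaining = 209); a majority of 209 is 105, so 105 needed; 106 in favor. Satisfied.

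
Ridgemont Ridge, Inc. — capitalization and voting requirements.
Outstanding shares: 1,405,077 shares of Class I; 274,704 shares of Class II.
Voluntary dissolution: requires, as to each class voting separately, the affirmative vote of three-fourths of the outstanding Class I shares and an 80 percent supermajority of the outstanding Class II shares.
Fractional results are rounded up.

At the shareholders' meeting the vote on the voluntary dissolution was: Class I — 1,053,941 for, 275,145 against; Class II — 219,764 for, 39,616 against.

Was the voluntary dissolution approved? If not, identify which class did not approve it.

Class I: 3/4 of 1405077 = 1053807.75, rounded up to 1053808; 1,053,808 required, 1,053,941 in favor — approved.
Class II: 4/5 of 274704 = 219763.20, rounded up to 219764; 219,764 required, 219,764 in favor — approved.

Approved — every class gave the required vote.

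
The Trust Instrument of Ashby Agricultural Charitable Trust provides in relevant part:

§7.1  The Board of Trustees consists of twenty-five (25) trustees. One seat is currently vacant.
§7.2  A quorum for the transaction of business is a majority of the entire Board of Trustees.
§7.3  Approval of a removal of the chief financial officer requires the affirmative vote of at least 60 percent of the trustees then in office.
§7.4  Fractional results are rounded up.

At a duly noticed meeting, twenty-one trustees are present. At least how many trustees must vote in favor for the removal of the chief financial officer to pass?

15

The removal of the chief financial officer requires three-fifths of the trustees then in office (24).
3/5 of 24 = 14.40, rounded up to 15.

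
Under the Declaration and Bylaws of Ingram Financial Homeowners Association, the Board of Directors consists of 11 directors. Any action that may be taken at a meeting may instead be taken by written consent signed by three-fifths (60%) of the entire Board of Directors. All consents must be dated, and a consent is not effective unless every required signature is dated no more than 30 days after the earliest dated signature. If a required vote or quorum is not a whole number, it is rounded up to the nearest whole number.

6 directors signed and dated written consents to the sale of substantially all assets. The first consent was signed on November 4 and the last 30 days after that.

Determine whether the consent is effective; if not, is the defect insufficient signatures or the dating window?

Not effective — insufficient signatures.

Signatures required: three-fifths (60%) of 11 — 3/5 of 11 = 6.60, rounded up to 7, so 7 needed; 6 signed. Insufficient.
Dating window: the latest signature is 30 days after the earliest; the limit is 30 days. Within the window.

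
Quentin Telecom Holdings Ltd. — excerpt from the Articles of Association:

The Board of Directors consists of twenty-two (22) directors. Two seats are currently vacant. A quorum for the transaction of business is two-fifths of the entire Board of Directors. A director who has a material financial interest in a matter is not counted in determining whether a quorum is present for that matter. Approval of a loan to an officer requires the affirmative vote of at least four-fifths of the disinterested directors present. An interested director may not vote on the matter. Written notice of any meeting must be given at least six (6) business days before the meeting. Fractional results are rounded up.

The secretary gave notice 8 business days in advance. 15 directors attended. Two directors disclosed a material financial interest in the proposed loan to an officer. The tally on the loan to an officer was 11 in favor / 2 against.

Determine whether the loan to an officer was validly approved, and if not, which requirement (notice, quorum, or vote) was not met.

Notice: 8 business days given; 6 required (8 ≥ 6). Satisfied.
Quorum: 15 present, but the 2 interested directors do not count, leaving 13. Quorum is 9. Satisfied.
Vote: the loan to an officer requires four-fifths of the disinterested directors present (15 − 2 = 13). 4/5 of 13 = 10.40, rounded up to 11, so 11 affirmative votes are needed; 11 voted in favor. Satisfied.

Valid — all requirements satisfied.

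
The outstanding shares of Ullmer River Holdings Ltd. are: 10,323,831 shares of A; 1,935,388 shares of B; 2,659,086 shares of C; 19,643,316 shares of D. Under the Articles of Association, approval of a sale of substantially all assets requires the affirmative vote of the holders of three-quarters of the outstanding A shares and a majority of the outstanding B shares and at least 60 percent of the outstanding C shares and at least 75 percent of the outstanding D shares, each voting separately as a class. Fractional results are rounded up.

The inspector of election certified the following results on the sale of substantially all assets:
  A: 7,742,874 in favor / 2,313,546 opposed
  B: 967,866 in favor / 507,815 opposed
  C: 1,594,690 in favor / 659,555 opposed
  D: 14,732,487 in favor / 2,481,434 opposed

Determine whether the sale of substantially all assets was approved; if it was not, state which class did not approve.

Not approved — the C shares did not give the required vote.

A: 3/4 of 10323831 = 7742873.25, rounded up to 7742874; 7,742,874 required, 7,742,874 in favor — approved.
B: a majority of 1935388 is 967695; 967,695 required, 967,866 in favor — approved.
C: 3/5 of 2659086 = 1595451.60, rounded up to 1595452; 1,595,452 required, 1,594,690 in favor — not approved.
D: 3/4 of 19643316 = 14732487; 14,732,487 required, 14,732,487 in favor — approved.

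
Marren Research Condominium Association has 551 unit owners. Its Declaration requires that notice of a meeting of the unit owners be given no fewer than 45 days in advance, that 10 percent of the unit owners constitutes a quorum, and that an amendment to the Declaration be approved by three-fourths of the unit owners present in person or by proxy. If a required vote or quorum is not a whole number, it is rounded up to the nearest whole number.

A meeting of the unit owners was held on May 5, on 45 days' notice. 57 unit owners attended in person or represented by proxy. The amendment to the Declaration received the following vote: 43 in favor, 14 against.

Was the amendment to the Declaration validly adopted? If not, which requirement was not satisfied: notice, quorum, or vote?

Valid — all requirements satisfied.

Notice: 45 days given; 45 required. Satisfied.
Quorum: 10% of 551 = 55.10, rounded up to 56; 57 present. Satisfied.
Vote: requires three-fourths of those present (57); 3/4 of 57 = 42.75, rounded up to 43, so 43 needed; 43 in favor. Satisfied.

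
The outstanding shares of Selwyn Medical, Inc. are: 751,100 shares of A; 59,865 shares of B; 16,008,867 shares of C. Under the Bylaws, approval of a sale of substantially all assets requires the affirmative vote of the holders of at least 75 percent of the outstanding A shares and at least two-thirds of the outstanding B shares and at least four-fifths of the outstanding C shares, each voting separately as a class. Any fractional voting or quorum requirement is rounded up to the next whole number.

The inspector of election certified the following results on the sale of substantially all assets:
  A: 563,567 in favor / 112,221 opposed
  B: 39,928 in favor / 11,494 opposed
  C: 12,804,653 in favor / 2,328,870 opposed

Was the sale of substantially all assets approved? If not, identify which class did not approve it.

Not approved — the C shares did not give the required vote.

A: 3/4 of 751100 = 563325; 563,325 required, 563,567 in favor — approved.
B: 2/3 of 59865 = 39910; 39,910 required, 39,928 in favor — approved.
C: 4/5 of 16008867 = 12807093.60, rounded up to 12807094; 12,807,094 required, 12,804,653 in favor — not approved.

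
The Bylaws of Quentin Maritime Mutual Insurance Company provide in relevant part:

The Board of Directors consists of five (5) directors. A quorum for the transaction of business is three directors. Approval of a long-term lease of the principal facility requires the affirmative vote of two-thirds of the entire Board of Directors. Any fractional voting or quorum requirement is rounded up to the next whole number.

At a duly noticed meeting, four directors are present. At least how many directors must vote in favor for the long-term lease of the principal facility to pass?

4

The long-term lease of the principal facility requires two-thirds of the entire Board of Directors (5).
2/3 of 5 = 3.33, rounded up to 4.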